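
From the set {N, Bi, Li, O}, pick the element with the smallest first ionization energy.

Li is in period 2, group 1; N is in period 2, group 15; O is in period 2, group 16; Bi is in period 6, group 15.
Removing the outermost electron gets harder across a period and easier down a group.
These span different periods and groups, so the two trends combine.
Bi > Li: period and group pull opposite ways; the across-period shift dominates (703 vs 520 kJ/mol).
O > Bi: relative to Bi, both the across-period and down-group shifts push O's first ionization energy up.
N > O: this pair runs against the simple trend — see the exception note.
Note the exception: N has a higher first ionization energy than O, contrary to the simple trend — pairing an electron in O's 2p⁴ costs repulsion energy, so O ionizes more easily than half-filled N (2p³).
For reference (kJ/mol): Li 520, N 1402, O 1314, Bi 703.
The smallest first ionization energy among these belongs to Li.

Li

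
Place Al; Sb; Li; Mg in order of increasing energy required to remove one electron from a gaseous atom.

Li is in period 2, group 1; Mg is in period 3, group 2; Al is in period 3, group 13; Sb is in period 5, group 15.
Across a period the outer electron is held more tightly (higher IE₁); down a group it sits in a higher shell, more shielded, and comes off more easily.
Neither a single period nor a single group — weigh both effects.
Al > Li: the two effects oppose for this pair; the across-period effect wins (578 vs 520 kJ/mol).
Mg > Al: this pair runs against the simple trend — see the exception note.
Sb > Mg: the two effects oppose for this pair; the across-period effect wins (831 vs 738 kJ/mol).
Note the exception: Mg has a higher first ionization energy than Al, contrary to the simple trend — Al's single 3p electron is easier to remove than one from Mg's filled 3s².
For reference (kJ/mol): Li 520, Mg 738, Al 578, Sb 831.
So from lowest to highest: Li < Al < Mg < Sb.

Li < Al < Mg < Sb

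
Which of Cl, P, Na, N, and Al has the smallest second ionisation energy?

Al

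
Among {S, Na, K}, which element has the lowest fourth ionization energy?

S

Consider each +3 ion: S³⁺ still has 3 valence electrons; Na³⁺ is already 2 electrons into the core; K³⁺ is already 2 electrons into the core.
Pulling an electron out of a noble-gas core costs far more than removing a remaining valence electron, so K and Na sit at the high end of IE_4.
Approximate IE_4 values (kJ/mol): S 4556, Na 9543, K 5877.
So the fourth ionization energies run S < K < Na.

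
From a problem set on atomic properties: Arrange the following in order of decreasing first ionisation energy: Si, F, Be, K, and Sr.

Be is in period 2, group 2; F is in period 2, group 17; Si is in period 3, group 14; K is in period 4, group 1; Sr is in period 5, group 2.
Across a period the outer electron is held more tightly (higher IE₁); down a group it sits in a higher shell, more shielded, and comes off more easily.
These span different periods and groups, so the two trends combine.
Sr > K: period and group pull opposite ways; the across-period shift dominates (550 vs 419 kJ/mol).
Si > Sr: both effects reinforce here, so Si is clearly the higher of the two.
Be > Si: the two effects oppose for this pair; the down-group effect wins (900 vs 786 kJ/mol).
F > Be: both are in period 2; the period trend gives F the larger value.
Approximate values (kJ/mol): Be 900, F 1681, Si 786, K 419, Sr 550.
So from highest to lowest: F > Be > Si > Sr > K.

F, Be, Si, Sr, K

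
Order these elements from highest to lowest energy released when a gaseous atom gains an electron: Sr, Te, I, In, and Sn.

EA tends to increase across a period and decrease down a group, though the pattern is less regular than for IE or radius.
All lie in period 5, so electron affinity increases left to right.
So from highest to lowest: I > Te > Sn > In > Sr.

I > Te > Sn > In > Sr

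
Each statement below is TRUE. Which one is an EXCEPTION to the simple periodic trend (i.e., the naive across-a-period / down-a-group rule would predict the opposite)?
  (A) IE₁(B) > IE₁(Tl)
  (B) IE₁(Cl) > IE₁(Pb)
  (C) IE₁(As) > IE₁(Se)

(C)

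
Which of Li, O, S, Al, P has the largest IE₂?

Li

IE_2 is the cost of taking one more electron from the +1 cation: Li⁺ is the bare [He] core; O⁺ still has 5 valence electrons; S⁺ still has 5 valence electrons; Al⁺ still has 2 valence electrons; P⁺ still has 4 valence electrons.
Breaking into a closed-shell core is much more expensive than removing a leftover valence electron — Li has the largest IE_2 here.
Valence configurations: O⁺ [He]2s²2p³, S⁺ [Ne]3s²3p³, Al⁺ [Ne]3s², P⁺ [Ne]3s²3p².
Approximate IE_2 values (kJ/mol): Li 7298, O 3388, S 2252, Al 1817, P 1907.
Overall IE_2 order: Al < P < S < O < Li.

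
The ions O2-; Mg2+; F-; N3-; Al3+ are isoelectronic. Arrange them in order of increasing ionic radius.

Al3+, Mg2+, F-, O2-, N3-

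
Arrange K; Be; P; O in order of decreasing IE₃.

Be > O > K > P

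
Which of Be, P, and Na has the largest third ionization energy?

Be

After 2 electrons have been removed, what remains? Be²⁺ is the bare [He] core; P²⁺ still has 3 valence electrons; Na²⁺ is already 1 electron into the core.
Pulling an electron out of a noble-gas core costs far more than removing a remaining valence electron, so Na and Be sit at the high end of IE_3.
Approximate IE_3 values (kJ/mol): Be 14849, P 2914, Na 6910.
Hence IE_3: P < Na < Be.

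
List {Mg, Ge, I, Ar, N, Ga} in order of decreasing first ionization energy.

N is in period 2, group 15; Mg is in period 3, group 2; Ar is in period 3, group 18; Ga is in period 4, group 13; Ge is in period 4, group 14; I is in period 5, group 17.
Across a period the outer electron is held more tightly (higher IE₁); down a group it sits in a higher shell, more shielded, and comes off more easily.
Here both period and group differ, so the two effects have to be weighed against each other.
Mg > Ga: period and group pull opposite ways; the down-group shift dominates (738 vs 579 kJ/mol).
Ge > Mg: the two effects oppose for this pair; the across-period effect wins (762 vs 738 kJ/mol).
I > Ge: period and group pull opposite ways; the across-period shift dominates (1008 vs 762 kJ/mol).
N > I: the two effects oppose for this pair; the down-group effect wins (1402 vs 1008 kJ/mol).
Ar > N: period and group pull opposite ways; the across-period shift dominates (1521 vs 1402 kJ/mol).
Tabulated first ionization energy (kJ/mol): N 1402, Mg 738, Ar 1521, Ga 579, Ge 762, I 1008.
So from highest to lowest: Ar > N > I > Ge > Mg > Ga.

Ar, N, I, Ge, Mg, Ga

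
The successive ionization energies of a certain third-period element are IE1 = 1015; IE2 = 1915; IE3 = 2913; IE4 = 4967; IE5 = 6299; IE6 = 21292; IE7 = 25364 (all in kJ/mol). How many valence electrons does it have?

Look for the largest jump between consecutive ionization energies: IE6/IE5 ≈ 3.4, far larger than any earlier ratio.
That jump marks the point where a core electron is being removed. So the atom has 5 valence electrons.

5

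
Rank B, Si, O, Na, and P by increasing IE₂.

Si < P < B < O < Na

Consider each +1 ion: B⁺ still has 2 valence electrons; Si⁺ still has 3 valence electrons; O⁺ still has 5 valence electrons; Na⁺ is the bare [Ne] core; P⁺ still has 4 valence electrons.
Core electrons are held far more tightly than valence electrons, so Na tops the IE_2 order.
Valence configurations: B⁺ [He]2s², Si⁺ [Ne]3s²3p¹, O⁺ [He]2s²2p³, P⁺ [Ne]3s²3p².
The numbers (kJ/mol): B 2427, Si 1577, O 3388, Na 4562, P 1907.
Overall IE_2 order: Si < P < B < O < Na.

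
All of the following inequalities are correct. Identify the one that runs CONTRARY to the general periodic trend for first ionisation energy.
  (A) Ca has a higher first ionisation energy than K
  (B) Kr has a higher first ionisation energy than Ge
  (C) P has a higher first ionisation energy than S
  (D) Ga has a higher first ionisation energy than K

The general trend: first ionisation energy increases across a period and decreases down a group.
(A) Ca (period 4, group 2) vs K (period 4, group 1): the stated order agrees with the simple trend.
(B) Kr (period 4, group 18) vs Ge (period 4, group 14): the stated order agrees with the simple trend.
(C) P (period 3, group 15) vs S (period 3, group 16): the stated order contradicts the simple trend.
(D) Ga (period 4, group 13) vs K (period 4, group 1): the stated order agrees with the simple trend.
The exception is (C): S (3p⁴) ionizes more easily than half-filled P (3p³) because the paired 3p electron in S is pushed out by e⁻–e⁻ repulsion.

(C)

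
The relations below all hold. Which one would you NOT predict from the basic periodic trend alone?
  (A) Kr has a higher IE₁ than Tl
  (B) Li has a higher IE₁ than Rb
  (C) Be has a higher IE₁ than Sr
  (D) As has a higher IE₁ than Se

(D)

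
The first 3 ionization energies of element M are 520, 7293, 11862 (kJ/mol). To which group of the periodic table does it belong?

Group 1

Look for the largest jump between consecutive ionization energies: IE2/IE1 ≈ 14.0, far larger than any earlier ratio.
That jump marks the point where a core electron is being removed. So the atom has 1 valence electron.
A main-group element with 1 valence electron is in group 1.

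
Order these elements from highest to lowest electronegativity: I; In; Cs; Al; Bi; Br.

Atoms toward the upper right of the periodic table pull bonding electrons most strongly.
These span different periods and groups, so the two trends combine.
Al > Cs: both effects reinforce here, so Al is clearly the higher of the two.
In > Al: this pair runs against the simple trend — see the exception note.
Bi > In: period and group pull opposite ways; the across-period shift dominates (2.02 vs 1.78).
I > Bi: both effects reinforce here, so I is clearly the higher of the two.
Br > I: Br sits above I in group 17, so the down-group effect alone puts Br higher.
Note the exception: In has a higher electronegativity than Al, contrary to the simple trend — poor shielding by filled d (and f) subshells raises the heavier element's effective nuclear charge more than the simple down-group trend predicts.
For reference (Pauling): Al 1.61, Br 2.96, In 1.78, I 2.66, Cs 0.79, Bi 2.02.
So from highest to lowest: Br > I > Bi > In > Al > Cs.

Br > I > Bi > In > Al > Cs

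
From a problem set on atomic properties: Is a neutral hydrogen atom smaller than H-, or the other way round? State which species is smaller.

H

Forming H- adds 1 electron to H. More electron–electron repulsion in the same shell, with unchanged nuclear charge, lets the cloud expand.
An anion is larger than its parent atom: H- > H.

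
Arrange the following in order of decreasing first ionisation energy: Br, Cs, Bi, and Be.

Br > Be > Bi > Cs

Be is in period 2, group 2; Br is in period 4, group 17; Cs is in period 6, group 1; Bi is in period 6, group 15.
IE₁ increases left→right with effective nuclear charge and decreases top→bottom as the valence shell moves farther out.
Neither a single period nor a single group — weigh both effects.
Bi > Cs: Bi lies to the right of Cs in period 6, so the across-period effect alone puts Bi higher.
Be > Bi: period and group pull opposite ways; the down-group shift dominates (900 vs 703 kJ/mol).
Br > Be: period and group pull opposite ways; the across-period shift dominates (1140 vs 900 kJ/mol).
For reference (kJ/mol): Be 900, Br 1140, Cs 376, Bi 703.
So from highest to lowest: Br > Be > Bi > Cs.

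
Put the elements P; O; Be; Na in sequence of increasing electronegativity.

Be is in period 2, group 2; O is in period 2, group 16; Na is in period 3, group 1; P is in period 3, group 15.
Atoms toward the upper right of the periodic table pull bonding electrons most strongly.
Here both period and group differ, so the two effects have to be weighed against each other.
Be > Na: both effects reinforce here, so Be is clearly the higher of the two.
P > Be: period and group pull opposite ways; the across-period shift dominates (2.19 vs 1.57).
O > P: relative to P, both the across-period and down-group shifts push O's electronegativity up.
Approximate values (Pauling): Be 1.57, O 3.44, Na 0.93, P 2.19.
So from lowest to highest: Na < Be < P < O.

Na < Be < P < O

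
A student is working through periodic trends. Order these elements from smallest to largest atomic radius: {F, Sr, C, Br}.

F < C < Br < Sr

C is in period 2, group 14; F is in period 2, group 17; Br is in period 4, group 17; Sr is in period 5, group 2.
Across a period the added protons contract the valence shell; down a group each new principal shell makes the atom larger.
Here both period and group differ, so the two effects have to be weighed against each other.
C > F: both are in period 2; the period trend gives C the larger value.
Br > C: the two effects oppose for this pair; the down-group effect wins (114 vs 75 pm).
Sr > Br: relative to Br, both the across-period and down-group shifts push Sr's atomic radius up.
Tabulated atomic radius (pm): C 75, F 64, Br 114, Sr 185.
So from smallest to largest: F < C < Br < Sr.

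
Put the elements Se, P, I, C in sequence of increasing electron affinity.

P, C, Se, I

Atoms with high Z_eff and room in the valence shell (especially the halogens) have the most exothermic electron affinities.
A diagonal step moves right (one effect) and down (the opposite effect) at once.
C > P: period and group pull opposite ways; the down-group shift dominates (122 vs 72 kJ/mol).
Se > C: the two effects oppose for this pair; the across-period effect wins (195 vs 122 kJ/mol).
I > Se: period and group pull opposite ways; the across-period shift dominates (295 vs 195 kJ/mol).
Approximate values (kJ/mol): C 122, P 72, Se 195, I 295.
So from lowest to highest: P < C < Se < I.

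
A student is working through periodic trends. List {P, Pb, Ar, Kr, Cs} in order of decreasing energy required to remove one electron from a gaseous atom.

Removing the outermost electron gets harder across a period and easier down a group.
Here both period and group differ, so the two effects have to be weighed against each other.
Pb > Cs: Pb lies to the right of Cs in period 6, so the across-period effect alone puts Pb higher.
P > Pb: both effects reinforce here, so P is clearly the higher of the two.
Kr > P: period and group pull opposite ways; the across-period shift dominates (1351 vs 1012 kJ/mol).
Ar > Kr: they share group 18; the group trend gives Ar the larger value.
Tabulated first ionization energy (kJ/mol): P 1012, Ar 1521, Kr 1351, Cs 376, Pb 716.
So from highest to lowest: Ar > Kr > P > Pb > Cs.

Ar, Kr, P, Pb, Cs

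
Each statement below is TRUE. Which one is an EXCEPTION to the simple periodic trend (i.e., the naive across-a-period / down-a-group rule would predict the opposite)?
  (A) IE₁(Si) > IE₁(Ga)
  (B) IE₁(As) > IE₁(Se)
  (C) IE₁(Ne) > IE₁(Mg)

(B)

The general trend: first ionisation energy increases across a period and decreases down a group.
(A) Si (period 3, group 14) vs Ga (period 4, group 13): the stated order agrees with the simple trend.
(B) As (period 4, group 15) vs Se (period 4, group 16): the stated order contradicts the simple trend.
(C) Ne (period 2, group 18) vs Mg (period 3, group 2): the stated order agrees with the simple trend.
The exception is (B): Se (4p⁴) ionizes more easily than half-filled As (4p³).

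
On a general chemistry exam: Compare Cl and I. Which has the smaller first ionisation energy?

IE₁ increases left→right with effective nuclear charge and decreases top→bottom as the valence shell moves farther out.
All are in group 17, so first ionization energy increases up the group.
So I has the smaller first ionisation energy (I < Cl).

I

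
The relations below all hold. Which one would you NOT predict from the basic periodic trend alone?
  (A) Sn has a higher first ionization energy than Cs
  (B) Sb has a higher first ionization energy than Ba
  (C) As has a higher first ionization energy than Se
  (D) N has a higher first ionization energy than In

The general trend: first ionization energy increases across a period and decreases down a group.
(A) Sn (period 5, group 14) vs Cs (period 6, group 1): the stated order agrees with the simple trend.
(B) Sb (period 5, group 15) vs Ba (period 6, group 2): the stated order agrees with the simple trend.
(C) As (period 4, group 15) vs Se (period 4, group 16): the stated order contradicts the simple trend.
(D) N (period 2, group 15) vs In (period 5, group 13): the stated order agrees with the simple trend.
The exception is (C): Se (4p⁴) ionizes more easily than half-filled As (4p³).

(C)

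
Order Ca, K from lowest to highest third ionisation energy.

Consider each +2 ion: Ca²⁺ is the bare [Ar] core; K²⁺ is already 1 electron into the core.
All of these are removing an electron from a noble-gas core or deeper; the smaller core (lower principal quantum number) is held far more tightly, and within a period the higher nuclear charge binds the same core more tightly.
The numbers (kJ/mol): Ca 4912, K 4420.
Overall IE_3 order: K < Ca.

K, Ca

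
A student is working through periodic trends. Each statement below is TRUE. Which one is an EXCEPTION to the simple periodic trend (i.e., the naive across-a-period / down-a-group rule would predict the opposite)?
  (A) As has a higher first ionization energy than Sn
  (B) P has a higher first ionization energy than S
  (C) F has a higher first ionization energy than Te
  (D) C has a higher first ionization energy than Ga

The general trend: first ionization energy increases across a period and decreases down a group.
(A) As (period 4, group 15) vs Sn (period 5, group 14): the stated order agrees with the simple trend.
(B) P (period 3, group 15) vs S (period 3, group 16): the stated order contradicts the simple trend.
(C) F (period 2, group 17) vs Te (period 5, group 16): the stated order agrees with the simple trend.
(D) C (period 2, group 14) vs Ga (period 4, group 13): the stated order agrees with the simple trend.
The exception is (B): S (3p⁴) ionizes more easily than half-filled P (3p³) because the paired 3p electron in S is pushed out by e⁻–e⁻ repulsion.

(B)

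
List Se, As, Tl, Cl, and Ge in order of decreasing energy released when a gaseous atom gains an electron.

Cl > Se > Ge > As > Tl

Cl is in period 3, group 17; Ge is in period 4, group 14; As is in period 4, group 15; Se is in period 4, group 16; Tl is in period 6, group 13.
Electron affinity generally becomes more exothermic across a period toward the halogens and less exothermic down a group.
Here both period and group differ, so the two effects have to be weighed against each other.
As > Tl: relative to Tl, both the across-period and down-group shifts push As's electron affinity up.
Ge > As: this pair runs against the simple trend — see the exception note.
Se > Ge: Se lies to the right of Ge in period 4, so the across-period effect alone puts Se higher.
Cl > Se: relative to Se, both the across-period and down-group shifts push Cl's electron affinity up.
Note the exception: Ge has a higher electron affinity than As, contrary to the simple trend — adding an electron to As's half-filled 4p³ is unfavourable, so Ge (4p²) has the more exothermic EA.
Tabulated electron affinity (kJ/mol): Cl 349, Ge 119, As 78, Se 195, Tl 19.
So from highest to lowest: Cl > Se > Ge > As > Tl.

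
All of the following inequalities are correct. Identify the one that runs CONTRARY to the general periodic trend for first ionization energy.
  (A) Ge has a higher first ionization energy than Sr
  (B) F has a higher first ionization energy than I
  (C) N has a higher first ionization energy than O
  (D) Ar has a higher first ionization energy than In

(C)

The general trend: first ionization energy increases across a period and decreases down a group.
(A) Ge (period 4, group 14) vs Sr (period 5, group 2): the stated order agrees with the simple trend.
(B) F (period 2, group 17) vs I (period 5, group 17): the stated order agrees with the simple trend.
(C) N (period 2, group 15) vs O (period 2, group 16): the stated order contradicts the simple trend.
(D) Ar (period 3, group 18) vs In (period 5, group 13): the stated order agrees with the simple trend.
The exception is (C): pairing an electron in O's 2p⁴ costs repulsion energy, so O ionizes more easily than half-filled N (2p³).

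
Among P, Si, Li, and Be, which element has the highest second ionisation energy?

IE_2 is the cost of taking one more electron from the +1 cation: P⁺ still has 4 valence electrons; Si⁺ still has 3 valence electrons; Li⁺ is the bare [He] core; Be⁺ still has 1 valence electron.
Breaking into a closed-shell core is much more expensive than removing a leftover valence electron — Li has the largest IE_2 here.
Valence configurations: P⁺ [Ne]3s²3p², Si⁺ [Ne]3s²3p¹, Be⁺ [He]2s¹.
Tabulated IE_2 (kJ/mol): P 1907, Si 1577, Li 7298, Be 1757.
Putting it together, IE_2: Si < Be < P < Li.

Li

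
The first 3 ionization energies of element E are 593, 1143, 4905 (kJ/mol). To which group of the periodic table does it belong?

Look for the largest jump between consecutive ionization energies: IE3/IE2 ≈ 4.3, far larger than any earlier ratio.
That jump marks the point where a core electron is being removed. So the atom has 2 valence electrons.
A main-group element with 2 valence electrons is in group 2.

Group 2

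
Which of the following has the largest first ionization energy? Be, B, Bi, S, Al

Removing the outermost electron gets harder across a period and easier down a group.
These span different periods and groups, so the two trends combine.
Bi > Al: period and group pull opposite ways; the across-period shift dominates (703 vs 578 kJ/mol).
B > Bi: the two effects oppose for this pair; the down-group effect wins (801 vs 703 kJ/mol).
Be > B: this pair runs against the simple trend — see the exception note.
S > Be: period and group pull opposite ways; the across-period shift dominates (1000 vs 900 kJ/mol).
Note the exception: Be has a higher first ionization energy than B, contrary to the simple trend — removing B's lone 2p electron is easier than breaking Be's filled 2s².
Tabulated first ionization energy (kJ/mol): Be 900, B 801, Al 578, S 1000, Bi 703.
The largest first ionization energy among these belongs to S.

S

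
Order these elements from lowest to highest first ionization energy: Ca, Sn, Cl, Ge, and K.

K < Ca < Sn < Ge < Cl

IE₁ increases left→right with effective nuclear charge and decreases top→bottom as the valence shell moves farther out.
Here both period and group differ, so the two effects have to be weighed against each other.
Ca > K: both are in period 4; the period trend gives Ca the larger value.
Sn > Ca: the two effects oppose for this pair; the across-period effect wins (709 vs 590 kJ/mol).
Ge > Sn: Ge sits above Sn in group 14, so the down-group effect alone puts Ge higher.
Cl > Ge: relative to Ge, both the across-period and down-group shifts push Cl's first ionization energy up.
For reference (kJ/mol): Cl 1251, K 419, Ca 590, Ge 762, Sn 709.
So from lowest to highest: K < Ca < Sn < Ge < Cl.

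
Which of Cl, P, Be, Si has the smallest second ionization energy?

Si

IE_2 is the cost of taking one more electron from the +1 cation: Cl⁺ still has 6 valence electrons; P⁺ still has 4 valence electrons; Be⁺ still has 1 valence electron; Si⁺ still has 3 valence electrons.
All are still removing valence electrons, so compare the +1 ions as you would atoms: IE_2 generally rises across a period (higher Z_eff) and falls down a group (larger shell), subject to the usual subshell exceptions.
Valence configurations: Cl⁺ [Ne]3s²3p⁴, P⁺ [Ne]3s²3p², Be⁺ [He]2s¹, Si⁺ [Ne]3s²3p¹.
Tabulated IE_2 (kJ/mol): Cl 2298, P 1907, Be 1757, Si 1577.
So the second ionization energies run Si < Be < P < Cl.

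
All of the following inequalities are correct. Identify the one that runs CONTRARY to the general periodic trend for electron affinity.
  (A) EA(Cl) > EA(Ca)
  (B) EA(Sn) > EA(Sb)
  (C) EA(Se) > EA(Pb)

(B)

The general trend: electron affinity increases across a period and decreases down a group.
(A) Cl (period 3, group 17) vs Ca (period 4, group 2): the stated order agrees with the simple trend.
(B) Sn (period 5, group 14) vs Sb (period 5, group 15): the stated order contradicts the simple trend.
(C) Se (period 4, group 16) vs Pb (period 6, group 14): the stated order agrees with the simple trend.
The exception is (B): adding an electron to Sb's half-filled 5p³ is unfavourable, so Sn has the more exothermic EA.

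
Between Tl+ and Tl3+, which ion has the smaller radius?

Tl3+

Both ions have Z = 81 protons, but Tl3+ has lost more electrons, so its remaining electrons feel a larger effective nuclear charge per electron and are pulled in more tightly.
Higher positive charge → smaller ion, so Tl+ > Tl3+.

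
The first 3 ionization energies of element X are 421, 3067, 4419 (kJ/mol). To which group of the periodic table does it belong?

Group 1

Look for the largest jump between consecutive ionization energies: IE2/IE1 ≈ 7.3, far larger than any earlier ratio.
That jump marks the point where a core electron is being removed. So the atom has 1 valence electron.
A main-group element with 1 valence electron is in group 1.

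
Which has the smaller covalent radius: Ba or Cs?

Ba

Cs is in period 6, group 1; Ba is in period 6, group 2.
Moving right in a period, electrons are added to the same shell under a stronger nuclear pull, so atoms get smaller; moving down, a new shell is opened and atoms get larger.
All lie in period 6, so atomic radius increases right to left.
So Ba has the smaller covalent radius (Ba < Cs).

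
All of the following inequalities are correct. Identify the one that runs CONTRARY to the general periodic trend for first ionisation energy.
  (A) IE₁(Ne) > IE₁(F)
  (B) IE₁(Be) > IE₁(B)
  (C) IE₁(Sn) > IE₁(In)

(B)

The general trend: first ionisation energy increases across a period and decreases down a group.
(A) Ne (period 2, group 18) vs F (period 2, group 17): the stated order agrees with the simple trend.
(B) Be (period 2, group 2) vs B (period 2, group 13): the stated order contradicts the simple trend.
(C) Sn (period 5, group 14) vs In (period 5, group 13): the stated order agrees with the simple trend.
The exception is (B): removing B's lone 2p electron is easier than breaking Be's filled 2s².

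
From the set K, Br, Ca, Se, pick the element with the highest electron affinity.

Br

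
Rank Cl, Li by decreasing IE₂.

IE_2 is the cost of taking one more electron from the +1 cation: Cl⁺ still has 6 valence electrons; Li⁺ is the bare [He] core.
Core electrons are held far more tightly than valence electrons, so Li tops the IE_2 order.
Tabulated IE_2 (kJ/mol): Cl 2298, Li 7298.
Overall IE_2 order: Cl < Li.

Li > Cl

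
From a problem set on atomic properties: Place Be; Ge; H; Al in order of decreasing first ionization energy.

H is in period 1, group 1; Be is in period 2, group 2; Al is in period 3, group 13; Ge is in period 4, group 14.
Removing the outermost electron gets harder across a period and easier down a group.
These sit on a diagonal, where the across-period and down-group effects partly cancel.
Ge > Al: period and group pull opposite ways; the across-period shift dominates (762 vs 578 kJ/mol).
Be > Ge: the two effects oppose for this pair; the down-group effect wins (900 vs 762 kJ/mol).
H > Be: the two effects oppose for this pair; the down-group effect wins (1312 vs 900 kJ/mol).
For reference (kJ/mol): H 1312, Be 900, Al 578, Ge 762.
So from highest to lowest: H > Be > Ge > Al.

H > Be > Ge > Al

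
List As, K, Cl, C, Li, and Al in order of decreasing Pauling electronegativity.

Cl, C, As, Al, Li, K

Smaller atoms with higher effective nuclear charge are more electronegative.
These span different periods and groups, so the two trends combine.
Li > K: Li sits above K in group 1, so the down-group effect alone puts Li higher.
Al > Li: the two effects oppose for this pair; the across-period effect wins (1.61 vs 0.98).
As > Al: the two effects oppose for this pair; the across-period effect wins (2.18 vs 1.61).
C > As: the two effects oppose for this pair; the down-group effect wins (2.55 vs 2.18).
Cl > C: the two effects oppose for this pair; the across-period effect wins (3.16 vs 2.55).
Approximate values (Pauling): Li 0.98, C 2.55, Al 1.61, Cl 3.16, K 0.82, As 2.18.
So from highest to lowest: Cl > C > As > Al > Li > K.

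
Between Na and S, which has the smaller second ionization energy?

The second ionization energy removes an electron from the +1 ion. For each element: Na⁺ is the bare [Ne] core; S⁺ still has 5 valence electrons.
Pulling an electron out of a noble-gas core costs far more than removing a remaining valence electron, so Na sits at the high end of IE_2.
Approximate IE_2 values (kJ/mol): Na 4562, S 2252.
So the second ionization energies run S < Na.

S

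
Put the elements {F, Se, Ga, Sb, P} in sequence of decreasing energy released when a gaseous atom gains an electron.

Electron affinity generally becomes more exothermic across a period toward the halogens and less exothermic down a group.
Neither a single period nor a single group — weigh both effects.
P > Ga: both effects reinforce here, so P is clearly the higher of the two.
Sb > P: this pair runs against the simple trend — see the exception note.
Se > Sb: relative to Sb, both the across-period and down-group shifts push Se's electron affinity up.
F > Se: relative to Se, both the across-period and down-group shifts push F's electron affinity up.
Note the exception: Sb has a higher electron affinity than P, contrary to the simple trend — both are half-filled np³, but the pairing/repulsion penalty for the added electron shrinks as the p orbitals become larger and more diffuse down the group, and for Sb that outweighs the weaker nuclear attraction.
For reference (kJ/mol): F 328, P 72, Ga 29, Se 195, Sb 103.
So from highest to lowest: F > Se > Sb > P > Ga.

F > Se > Sb > P > Ga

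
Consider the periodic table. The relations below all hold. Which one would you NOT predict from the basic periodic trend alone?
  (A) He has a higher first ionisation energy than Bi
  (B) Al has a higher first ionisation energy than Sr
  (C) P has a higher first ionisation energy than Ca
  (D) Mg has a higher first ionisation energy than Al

(D)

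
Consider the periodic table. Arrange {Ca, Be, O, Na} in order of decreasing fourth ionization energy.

Consider each +3 ion: Ca³⁺ is already 1 electron into the core; Be³⁺ is already 1 electron into the core; O³⁺ still has 3 valence electrons; Na³⁺ is already 2 electrons into the core.
Usually core removal costs more than valence removal, but here the competition is close: a tightly held n=2 valence electron can cost more to remove than an n=3 core electron, so the actual values have to decide it.
The numbers (kJ/mol): Ca 6491, Be 21007, O 7469, Na 9543.
Overall IE_4 order: Ca < O < Na < Be.

Be > Na > O > Ca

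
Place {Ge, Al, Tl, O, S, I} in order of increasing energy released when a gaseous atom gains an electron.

Electron affinity generally becomes more exothermic across a period toward the halogens and less exothermic down a group.
Neither a single period nor a single group — weigh both effects.
Al > Tl: Al sits above Tl in group 13, so the down-group effect alone puts Al higher.
Ge > Al: the two effects oppose for this pair; the across-period effect wins (119 vs 42 kJ/mol).
O > Ge: both effects reinforce here, so O is clearly the higher of the two.
S > O: this pair runs against the simple trend — see the exception note.
I > S: period and group pull opposite ways; the across-period shift dominates (295 vs 200 kJ/mol).
Note the exception: S has a higher electron affinity than O, contrary to the simple trend — the compact 2p subshell of O repels the added electron more than S's larger 3p does.
Tabulated electron affinity (kJ/mol): O 141, Al 42, S 200, Ge 119, I 295, Tl 19.
So from lowest to highest: Tl < Al < Ge < O < S < I.

Tl, Al, Ge, O, S, I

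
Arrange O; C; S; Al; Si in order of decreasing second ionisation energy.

The second ionization energy removes an electron from the +1 ion. For each element: O⁺ still has 5 valence electrons; C⁺ still has 3 valence electrons; S⁺ still has 5 valence electrons; Al⁺ still has 2 valence electrons; Si⁺ still has 3 valence electrons.
All are still removing valence electrons, so compare the +1 ions as you would atoms: IE_2 generally rises across a period (higher Z_eff) and falls down a group (larger shell), subject to the usual subshell exceptions.
Valence configurations: O⁺ [He]2s²2p³, C⁺ [He]2s²2p¹, S⁺ [Ne]3s²3p³, Al⁺ [Ne]3s², Si⁺ [Ne]3s²3p¹.
Si⁺ loses a lone 3p electron whereas Al⁺ must break into a filled 3s² pair, so IE_2(Al) > IE_2(Si) even though Si has the higher nuclear charge.
Tabulated IE_2 (kJ/mol): O 3388, C 2353, S 2252, Al 1817, Si 1577.
So the second ionization energies run Si < Al < S < C < O.

O > C > S > Al > Si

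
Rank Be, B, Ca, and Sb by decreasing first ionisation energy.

Be is in period 2, group 2; B is in period 2, group 13; Ca is in period 4, group 2; Sb is in period 5, group 15.
First ionization energy rises across a period (greater Z_eff holds electrons more tightly) and falls down a group (valence electrons are farther from the nucleus).
These span different periods and groups, so the two trends combine.
B > Ca: both effects reinforce here, so B is clearly the higher of the two.
Sb > B: the two effects oppose for this pair; the across-period effect wins (831 vs 801 kJ/mol).
Be > Sb: period and group pull opposite ways; the down-group shift dominates (900 vs 831 kJ/mol).
Note the exception: Be has a higher first ionization energy than B, contrary to the simple trend — removing B's lone 2p electron is easier than breaking Be's filled 2s².
Approximate values (kJ/mol): Be 900, B 801, Ca 590, Sb 831.
So from highest to lowest: Be > Sb > B > Ca.

Be, Sb, B, Ca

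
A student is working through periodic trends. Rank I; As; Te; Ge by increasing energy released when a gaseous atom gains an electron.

Ge is in period 4, group 14; As is in period 4, group 15; Te is in period 5, group 16; I is in period 5, group 17.
Atoms with high Z_eff and room in the valence shell (especially the halogens) have the most exothermic electron affinities.
These span different periods and groups, so the two trends combine.
Ge > As: this pair runs against the simple trend — see the exception note.
Te > Ge: the two effects oppose for this pair; the across-period effect wins (190 vs 119 kJ/mol).
I > Te: both are in period 5; the period trend gives I the larger value.
Note the exception: Ge has a higher electron affinity than As, contrary to the simple trend — adding an electron to As's half-filled 4p³ is unfavourable, so Ge (4p²) has the more exothermic EA.
Approximate values (kJ/mol): Ge 119, As 78, Te 190, I 295.
So from lowest to highest: As < Ge < Te < I.

As < Ge < Te < I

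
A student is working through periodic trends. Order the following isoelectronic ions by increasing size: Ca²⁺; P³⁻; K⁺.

Ca²⁺, K⁺, P³⁻

All of these have 18 electrons, so size is governed by nuclear charge alone: the more protons, the stronger the pull on the same electron cloud, and the smaller the ion.
Nuclear charges: Ca²⁺ (Z=20), K⁺ (Z=19), P³⁻ (Z=15).
Smallest to largest: Ca²⁺ < K⁺ < P³⁻.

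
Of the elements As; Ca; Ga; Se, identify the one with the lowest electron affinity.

Ca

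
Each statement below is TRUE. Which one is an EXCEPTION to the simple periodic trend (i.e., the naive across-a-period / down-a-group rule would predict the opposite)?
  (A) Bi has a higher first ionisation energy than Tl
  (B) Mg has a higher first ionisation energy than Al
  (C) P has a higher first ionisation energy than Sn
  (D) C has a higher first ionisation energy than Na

(B)

The general trend: first ionisation energy increases across a period and decreases down a group.
(A) Bi (period 6, group 15) vs Tl (period 6, group 13): the stated order agrees with the simple trend.
(B) Mg (period 3, group 2) vs Al (period 3, group 13): the stated order contradicts the simple trend.
(C) P (period 3, group 15) vs Sn (period 5, group 14): the stated order agrees with the simple trend.
(D) C (period 2, group 14) vs Na (period 3, group 1): the stated order agrees with the simple trend.
The exception is (B): Al's single 3p electron is easier to remove than one from Mg's filled 3s².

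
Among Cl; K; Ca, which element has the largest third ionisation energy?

Ca

After 2 electrons have been removed, what remains? Cl²⁺ still has 5 valence electrons; K²⁺ is already 1 electron into the core; Ca²⁺ is the bare [Ar] core.
Pulling an electron out of a noble-gas core costs far more than removing a remaining valence electron, so K and Ca sit at the high end of IE_3.
Tabulated IE_3 (kJ/mol): Cl 3822, K 4420, Ca 4912.
Putting it together, IE_3: Cl < K < Ca.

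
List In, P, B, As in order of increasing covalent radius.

Moving right in a period, electrons are added to the same shell under a stronger nuclear pull, so atoms get smaller; moving down, a new shell is opened and atoms get larger.
Here both period and group differ, so the two effects have to be weighed against each other.
P > B: the two effects oppose for this pair; the down-group effect wins (111 vs 85 pm).
As > P: As sits below P in group 15, so the down-group effect alone puts As larger.
In > As: relative to As, both the across-period and down-group shifts push In's atomic radius up.
For reference (pm): B 85, P 111, As 121, In 142.
So from smallest to largest: B < P < As < In.

B < P < As < In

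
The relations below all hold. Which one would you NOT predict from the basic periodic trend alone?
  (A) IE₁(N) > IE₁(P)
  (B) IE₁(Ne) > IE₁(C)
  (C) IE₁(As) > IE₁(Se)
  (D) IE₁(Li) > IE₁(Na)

(C)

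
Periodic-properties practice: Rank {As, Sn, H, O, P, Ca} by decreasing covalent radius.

Ca, Sn, As, P, O, H

H is in period 1, group 1; O is in period 2, group 16; P is in period 3, group 15; Ca is in period 4, group 2; As is in period 4, group 15; Sn is in period 5, group 14.
Moving right in a period, electrons are added to the same shell under a stronger nuclear pull, so atoms get smaller; moving down, a new shell is opened and atoms get larger.
These span different periods and groups, so the two trends combine.
O > H: period and group pull opposite ways; the down-group shift dominates (63 vs 32 pm).
P > O: both effects reinforce here, so P is clearly the larger of the two.
As > P: they share group 15; the group trend gives As the larger value.
Sn > As: both effects reinforce here, so Sn is clearly the larger of the two.
Ca > Sn: the two effects oppose for this pair; the across-period effect wins (171 vs 140 pm).
Approximate values (pm): H 32, O 63, P 111, Ca 171, As 121, Sn 140.
So from largest to smallest: Ca > Sn > As > P > O > H.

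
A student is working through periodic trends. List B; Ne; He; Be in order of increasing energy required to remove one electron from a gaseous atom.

He is in period 1, group 18; Be is in period 2, group 2; B is in period 2, group 13; Ne is in period 2, group 18.
IE₁ increases left→right with effective nuclear charge and decreases top→bottom as the valence shell moves farther out.
These span different periods and groups, so the two trends combine.
Be > B: this pair runs against the simple trend — see the exception note.
Ne > Be: Ne lies to the right of Be in period 2, so the across-period effect alone puts Ne higher.
He > Ne: they share group 18; the group trend gives He the larger value.
Note the exception: Be has a higher first ionization energy than B, contrary to the simple trend — removing B's lone 2p electron is easier than breaking Be's filled 2s².
For reference (kJ/mol): He 2372, Be 900, B 801, Ne 2081.
So from lowest to highest: B < Be < Ne < He.

B, Be, Ne, He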